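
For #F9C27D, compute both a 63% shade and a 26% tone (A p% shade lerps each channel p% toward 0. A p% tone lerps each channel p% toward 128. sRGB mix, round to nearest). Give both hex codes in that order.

#F9C27D is rgb(249, 194, 125).
63% shade:
  R: 249 − 156.87 = 92.13 → 92
  G: 194 − 122.22 = 71.78 → 72
  B: 125 + 0.63×(0−125) = 125 − 78.75 = 46.25 → 46
  → #5C482E
26% tone:
  R: 249 − 31.46 = 217.54 → 218
  G: 194 − 17.16 = 176.84 → 177
  B: 125 + 0.26×(128−125) = 125 + 0.78 = 125.78 → 126
  → #DAB17E

#5C482E, #DAB17E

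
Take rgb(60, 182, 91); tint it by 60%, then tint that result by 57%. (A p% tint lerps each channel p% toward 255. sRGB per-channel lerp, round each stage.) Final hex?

#ddf3e3

A 60% tint moves each channel 60% toward 255:
  R: 60 + 0.6×(255−60) = 60 + 117 = 177 → 177
  G: 182 + 43.8 = 225.8 → 226
  B: 91 + 0.6×(255−91) = 91 + 98.4 = 189.4 → 189
After the tint: rgb(177, 226, 189) = #b1e2bd.
Lerp each channel 57% toward 255:
  R: 177 + 0.57×(255−177) = 177 + 44.46 = 221.46 → 221
  G: 226 + 0.57×(255−226) = 226 + 16.53 = 242.53 → 243
  B: 189 + 37.62 = 226.62 → 227
rgb(221, 243, 227) = #ddf3e3.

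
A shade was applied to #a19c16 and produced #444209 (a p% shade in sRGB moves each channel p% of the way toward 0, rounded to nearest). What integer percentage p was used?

#a19c16 is rgb(161, 156, 22); #444209 is rgb(68, 66, 9).
On the R channel (widest range): 68 ≈ 161 + (p/100)(0 − 161), so p ≈ 100×(68 − 161)/(0 − 161) = -9300/-161 = 57.76.
p = 58 reproduces all three channels after rounding.

58%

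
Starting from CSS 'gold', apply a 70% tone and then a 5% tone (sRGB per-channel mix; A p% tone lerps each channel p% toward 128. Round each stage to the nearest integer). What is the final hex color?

CSS gold is rgb(255, 215, 0).
A 70% tone moves each channel 70% toward 128:
  R: 255 + 0.7×(128−255) = 255 − 88.9 = 166.1 → 166
  G: 215 − 60.9 = 154.1 → 154
  B: 0 + 89.6 = 89.6 → 90
After the tone: rgb(166, 154, 90) = #a69a5a.
A 5% tone moves each channel 5% toward 128:
  R: 166 + 0.05×(128−166) = 166 − 1.9 = 164.1 → 164
  G: 154 + 0.05×(128−154) = 154 − 1.3 = 152.7 → 153
  B: 90 + 0.05×(128−90) = 90 + 1.9 = 91.9 → 92
rgb(164, 153, 92) = #a4995c.

#a4995c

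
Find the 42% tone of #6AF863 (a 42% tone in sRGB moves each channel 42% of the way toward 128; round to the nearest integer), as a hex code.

#73C66F

#6AF863 is rgb(106, 248, 99).
Per channel, c → c + 0.42(128 − c):
  R: 106 + 0.42×(128−106) = 106 + 9.24 = 115.24 → 115
  G: 248 − 50.4 = 197.6 → 198
  B: 99 + 12.18 = 111.18 → 111
rgb(115, 198, 111) = #73C66F.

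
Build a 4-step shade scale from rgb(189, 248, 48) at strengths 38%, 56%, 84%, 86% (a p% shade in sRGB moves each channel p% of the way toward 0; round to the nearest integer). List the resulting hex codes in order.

#759A1E, #536D15, #1E2808, #1A2307

38%: (189 − 71.82 = 117.18→117, 248 − 94.24 = 153.76→154, 48 − 18.24 = 29.76→30) → #759A1E
56%: (189 − 105.84 = 83.16→83, 248 − 138.88 = 109.12→109, 48 − 26.88 = 21.12→21) → #536D15
84%: (189 − 158.76 = 30.24→30, 248 − 208.32 = 39.68→40, 48 − 40.32 = 7.68→8) → #1E2808
86%: (189 − 162.54 = 26.46→26, 248 − 213.28 = 34.72→35, 48 − 41.28 = 6.72→7) → #1A2307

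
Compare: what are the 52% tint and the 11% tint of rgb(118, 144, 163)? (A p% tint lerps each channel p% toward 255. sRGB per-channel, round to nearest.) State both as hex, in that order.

#bdcad3, #859cad

52% tint:
  R: 118 + 0.52×(255−118) = 118 + 71.24 = 189.24 → 189
  G: 144 + 57.72 = 201.72 → 202
  B: 163 + 0.52×(255−163) = 163 + 47.84 = 210.84 → 211
  → #bdcad3
11% tint:
  R: 118 + 0.11×(255−118) = 118 + 15.07 = 133.07 → 133
  G: 144 + 0.11×(255−144) = 144 + 12.21 = 156.21 → 156
  B: 163 + 0.11×(255−163) = 163 + 10.12 = 173.12 → 173
  → #859cad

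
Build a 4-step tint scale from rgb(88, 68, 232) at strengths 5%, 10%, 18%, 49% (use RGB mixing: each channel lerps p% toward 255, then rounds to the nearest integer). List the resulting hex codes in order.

5%: (88 + 8.35 = 96.35→96, 68 + 9.35 = 77.35→77, 232 + 1.15 = 233.15→233) → #604DE9
10%: (88 + 16.7 = 104.7→105, 68 + 18.7 = 86.7→87, 232 + 2.3 = 234.3→234) → #6957EA
18%: (88 + 30.06 = 118.06→118, 68 + 33.66 = 101.66→102, 232 + 4.14 = 236.14→236) → #7666EC
49%: (88 + 81.83 = 169.83→170, 68 + 91.63 = 159.63→160, 232 + 11.27 = 243.27→243) → #AAA0F3

#604DE9, #6957EA, #7666EC, #AAA0F3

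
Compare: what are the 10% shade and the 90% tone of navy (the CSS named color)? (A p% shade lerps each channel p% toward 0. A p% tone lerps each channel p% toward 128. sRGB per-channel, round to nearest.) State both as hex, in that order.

CSS navy is rgb(0, 0, 128).
10% shade:
  R: 0 + 0.1×(0−0) = 0 + 0 = 0 → 0
  G: 0 + 0.1×(0−0) = 0 + 0 = 0 → 0
  B: 128 + 0.1×(0−128) = 128 − 12.8 = 115.2 → 115
  → #000073
90% tone:
  R: 0 + 0.9×(128−0) = 0 + 115.2 = 115.2 → 115
  G: 0 + 0.9×(128−0) = 0 + 115.2 = 115.2 → 115
  B: 128 + 0.9×(128−128) = 128 + 0 = 128 → 128
  → #737380

#000073, #737380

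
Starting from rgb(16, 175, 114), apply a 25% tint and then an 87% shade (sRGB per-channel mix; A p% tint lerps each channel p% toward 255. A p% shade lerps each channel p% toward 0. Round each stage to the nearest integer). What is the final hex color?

A 25% tint moves each channel 25% toward 255:
  R: 16 + 0.25×(255−16) = 16 + 59.75 = 75.75 → 76
  G: 175 + 20 = 195 → 195
  B: 114 + 35.25 = 149.25 → 149
After the tint: rgb(76, 195, 149) = #4CC395.
Per channel, c → c + 0.87(0 − c):
  R: 76 − 66.12 = 9.88 → 10
  G: 195 − 169.65 = 25.35 → 25
  B: 149 + 0.87×(0−149) = 149 − 129.63 = 19.37 → 19
rgb(10, 25, 19) = #0A1913.

#0A1913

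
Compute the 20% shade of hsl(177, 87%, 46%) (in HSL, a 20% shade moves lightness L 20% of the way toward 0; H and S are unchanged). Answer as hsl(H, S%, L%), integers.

hsl(177, 87%, 37%)

L moves 20% from 46 toward 0: 46 − 9.2 = 36.8 → 37.
H and S are unchanged.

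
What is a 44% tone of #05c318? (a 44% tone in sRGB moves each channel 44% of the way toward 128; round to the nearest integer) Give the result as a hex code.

#05c318 is rgb(5, 195, 24).
Per channel, c → c + 0.44(128 − c):
  R: 5 + 54.12 = 59.12 → 59
  G: 195 − 29.48 = 165.52 → 166
  B: 24 + 45.76 = 69.76 → 70
rgb(59, 166, 70) = #3ba646.

#3ba646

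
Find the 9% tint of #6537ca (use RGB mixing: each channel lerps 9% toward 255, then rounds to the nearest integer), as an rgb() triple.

rgb(115, 73, 207)

#6537ca is rgb(101, 55, 202).
Per channel, c → c + 0.09(255 − c):
  R: 101 + 13.86 = 114.86 → 115
  G: 55 + 0.09×(255−55) = 55 + 18 = 73 → 73
  B: 202 + 0.09×(255−202) = 202 + 4.77 = 206.77 → 207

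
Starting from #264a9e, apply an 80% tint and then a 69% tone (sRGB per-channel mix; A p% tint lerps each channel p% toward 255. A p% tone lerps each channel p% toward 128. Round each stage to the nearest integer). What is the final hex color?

#9a9ca1

#264a9e is rgb(38, 74, 158).
Per channel, c → c + 0.8(255 − c):
  R: 38 + 173.6 = 211.6 → 212
  G: 74 + 144.8 = 218.8 → 219
  B: 158 + 77.6 = 235.6 → 236
After the tint: rgb(212, 219, 236) = #d4dbec.
A 69% tone moves each channel 69% toward 128:
  R: 212 − 57.96 = 154.04 → 154
  G: 219 − 62.79 = 156.21 → 156
  B: 236 − 74.52 = 161.48 → 161
rgb(154, 156, 161) = #9a9ca1.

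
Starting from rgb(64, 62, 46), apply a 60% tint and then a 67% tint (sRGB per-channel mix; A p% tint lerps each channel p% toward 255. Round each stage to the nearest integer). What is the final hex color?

#E6E6E3

A 60% tint moves each channel 60% toward 255:
  R: 64 + 0.6×(255−64) = 64 + 114.6 = 178.6 → 179
  G: 62 + 115.8 = 177.8 → 178
  B: 46 + 125.4 = 171.4 → 171
After the tint: rgb(179, 178, 171) = #B3B2AB.
Per channel, c → c + 0.67(255 − c):
  R: 179 + 0.67×(255−179) = 179 + 50.92 = 229.92 → 230
  G: 178 + 0.67×(255−178) = 178 + 51.59 = 229.59 → 230
  B: 171 + 0.67×(255−171) = 171 + 56.28 = 227.28 → 227
rgb(230, 230, 227) = #E6E6E3.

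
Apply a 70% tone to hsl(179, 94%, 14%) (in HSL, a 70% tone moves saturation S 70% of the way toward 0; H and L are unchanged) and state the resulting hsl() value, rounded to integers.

hsl(179, 28%, 14%)

S moves 70% from 94 toward 0: 94 − 65.8 = 28.2 → 28.
H and L are unchanged.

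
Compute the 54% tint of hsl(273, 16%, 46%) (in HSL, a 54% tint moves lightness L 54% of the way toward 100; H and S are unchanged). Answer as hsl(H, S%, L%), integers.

hsl(273, 16%, 75%)

L moves 54% from 46 toward 100: 46 + 29.16 = 75.16 → 75.
H and S are unchanged.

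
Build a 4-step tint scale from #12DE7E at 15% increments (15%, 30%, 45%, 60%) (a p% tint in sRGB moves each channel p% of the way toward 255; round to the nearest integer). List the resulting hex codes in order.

#36E391, #59E8A5, #7DEDB8, #A0F2CB

#12DE7E is rgb(18, 222, 126).
15%: (18 + 35.55 = 53.55→54, 222 + 4.95 = 226.95→227, 126 + 19.35 = 145.35→145) → #36E391
30%: (18 + 71.1 = 89.1→89, 222 + 9.9 = 231.9→232, 126 + 38.7 = 164.7→165) → #59E8A5
45%: (18 + 106.65 = 124.65→125, 222 + 14.85 = 236.85→237, 126 + 58.05 = 184.05→184) → #7DEDB8
60%: (18 + 142.2 = 160.2→160, 222 + 19.8 = 241.8→242, 126 + 77.4 = 203.4→203) → #A0F2CB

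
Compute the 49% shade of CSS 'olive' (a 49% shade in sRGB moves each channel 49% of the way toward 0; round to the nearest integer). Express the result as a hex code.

#414100

CSS olive is rgb(128, 128, 0).
Lerp each channel 49% toward 0:
  R: 128 + 0.49×(0−128) = 128 − 62.72 = 65.28 → 65
  G: 128 + 0.49×(0−128) = 128 − 62.72 = 65.28 → 65
  B: 0 + 0.49×(0−0) = 0 + 0 = 0 → 0
rgb(65, 65, 0) = #414100.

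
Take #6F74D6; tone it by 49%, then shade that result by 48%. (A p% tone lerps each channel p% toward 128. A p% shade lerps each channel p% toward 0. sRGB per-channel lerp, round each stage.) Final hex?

#6F74D6 is rgb(111, 116, 214).
Per channel, c → c + 0.49(128 − c):
  R: 111 + 0.49×(128−111) = 111 + 8.33 = 119.33 → 119
  G: 116 + 5.88 = 121.88 → 122
  B: 214 − 42.14 = 171.86 → 172
After the tone: rgb(119, 122, 172) = #777AAC.
Lerp each channel 48% toward 0:
  R: 119 − 57.12 = 61.88 → 62
  G: 122 + 0.48×(0−122) = 122 − 58.56 = 63.44 → 63
  B: 172 − 82.56 = 89.44 → 89
rgb(62, 63, 89) = #3E3F59.

#3E3F59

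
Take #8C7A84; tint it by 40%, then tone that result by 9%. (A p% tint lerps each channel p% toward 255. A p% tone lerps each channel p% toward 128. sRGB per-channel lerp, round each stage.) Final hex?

#B5ABB0

#8C7A84 is rgb(140, 122, 132).
A 40% tint moves each channel 40% toward 255:
  R: 140 + 46 = 186 → 186
  G: 122 + 0.4×(255−122) = 122 + 53.2 = 175.2 → 175
  B: 132 + 0.4×(255−132) = 132 + 49.2 = 181.2 → 181
After the tint: rgb(186, 175, 181) = #BAAFB5.
Lerp each channel 9% toward 128:
  R: 186 − 5.22 = 180.78 → 181
  G: 175 + 0.09×(128−175) = 175 − 4.23 = 170.77 → 171
  B: 181 + 0.09×(128−181) = 181 − 4.77 = 176.23 → 176
rgb(181, 171, 176) = #B5ABB0.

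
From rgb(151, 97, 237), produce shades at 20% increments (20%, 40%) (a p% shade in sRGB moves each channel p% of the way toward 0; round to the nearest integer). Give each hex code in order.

#794EBE, #5B3A8E

20%: (151 − 30.2 = 120.8→121, 97 − 19.4 = 77.6→78, 237 − 47.4 = 189.6→190) → #794EBE
40%: (151 − 60.4 = 90.6→91, 97 − 38.8 = 58.2→58, 237 − 94.8 = 142.2→142) → #5B3A8E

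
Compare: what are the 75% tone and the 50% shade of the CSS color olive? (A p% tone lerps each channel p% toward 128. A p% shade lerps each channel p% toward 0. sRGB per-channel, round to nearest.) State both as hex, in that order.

CSS olive is rgb(128, 128, 0).
75% tone:
  R: 128 + 0 = 128 → 128
  G: 128 + 0 = 128 → 128
  B: 0 + 0.75×(128−0) = 0 + 96 = 96 → 96
  → #808060
50% shade:
  R: 128 − 64 = 64 → 64
  G: 128 + 0.5×(0−128) = 128 − 64 = 64 → 64
  B: 0 + 0.5×(0−0) = 0 + 0 = 0 → 0
  → #404000

#808060, #404000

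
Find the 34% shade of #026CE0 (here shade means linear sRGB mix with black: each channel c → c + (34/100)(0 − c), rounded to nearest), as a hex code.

#014794

#026CE0 is rgb(2, 108, 224).
Per channel, c → c + 0.34(0 − c):
  R: 2 − 0.68 = 1.32 → 1
  G: 108 + 0.34×(0−108) = 108 − 36.72 = 71.28 → 71
  B: 224 − 76.16 = 147.84 → 148
rgb(1, 71, 148) = #014794.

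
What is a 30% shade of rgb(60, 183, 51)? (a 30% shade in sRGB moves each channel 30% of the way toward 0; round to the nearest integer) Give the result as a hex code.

Per channel, c → c + 0.3(0 − c):
  R: 60 − 18 = 42 → 42
  G: 183 − 54.9 = 128.1 → 128
  B: 51 + 0.3×(0−51) = 51 − 15.3 = 35.7 → 36
rgb(42, 128, 36) = #2A8024.

#2A8024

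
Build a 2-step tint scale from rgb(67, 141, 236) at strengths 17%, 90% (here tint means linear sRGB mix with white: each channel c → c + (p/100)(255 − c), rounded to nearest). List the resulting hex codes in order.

17%: (67 + 31.96 = 98.96→99, 141 + 19.38 = 160.38→160, 236 + 3.23 = 239.23→239) → #63A0EF
90%: (67 + 169.2 = 236.2→236, 141 + 102.6 = 243.6→244, 236 + 17.1 = 253.1→253) → #ECF4FD

#63A0EF, #ECF4FD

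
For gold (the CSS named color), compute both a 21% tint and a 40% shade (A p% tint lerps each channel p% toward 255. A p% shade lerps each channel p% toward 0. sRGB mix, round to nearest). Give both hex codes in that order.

#FFDF36, #998100

CSS gold is rgb(255, 215, 0).
21% tint:
  R: 255 + 0.21×(255−255) = 255 + 0 = 255 → 255
  G: 215 + 0.21×(255−215) = 215 + 8.4 = 223.4 → 223
  B: 0 + 53.55 = 53.55 → 54
  → #FFDF36
40% shade:
  R: 255 − 102 = 153 → 153
  G: 215 + 0.4×(0−215) = 215 − 86 = 129 → 129
  B: 0 + 0 = 0 → 0
  → #998100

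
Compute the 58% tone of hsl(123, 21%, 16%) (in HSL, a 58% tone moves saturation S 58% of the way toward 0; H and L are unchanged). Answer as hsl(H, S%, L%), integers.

hsl(123, 9%, 16%)

S moves 58% from 21 toward 0: 21 − 12.18 = 8.82 → 9.
H and L are unchanged.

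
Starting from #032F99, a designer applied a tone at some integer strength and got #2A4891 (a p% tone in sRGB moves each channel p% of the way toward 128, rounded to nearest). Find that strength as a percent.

31%

#032F99 is rgb(3, 47, 153); #2A4891 is rgb(42, 72, 145).
On the R channel (widest range): 42 ≈ 3 + (p/100)(128 − 3), so p ≈ 100×(42 − 3)/(128 − 3) = 3900/125 = 31.20.
p = 31 reproduces all three channels after rounding.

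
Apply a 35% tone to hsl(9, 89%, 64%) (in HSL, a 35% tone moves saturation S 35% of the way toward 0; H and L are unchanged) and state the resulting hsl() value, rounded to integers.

hsl(9, 58%, 64%)

S moves 35% from 89 toward 0: 89 − 31.15 = 57.85 → 58.
H and L are unchanged.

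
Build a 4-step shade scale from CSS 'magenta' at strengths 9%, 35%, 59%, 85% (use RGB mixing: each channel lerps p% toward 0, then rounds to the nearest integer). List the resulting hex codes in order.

CSS magenta is rgb(255, 0, 255).
9%: (255 − 22.95 = 232.05→232, 0→0, 255 − 22.95 = 232.05→232) → #e800e8
35%: (255 − 89.25 = 165.75→166, 0→0, 255 − 89.25 = 165.75→166) → #a600a6
59%: (255 − 150.45 = 104.55→105, 0→0, 255 − 150.45 = 104.55→105) → #690069
85%: (255 − 216.75 = 38.25→38, 0→0, 255 − 216.75 = 38.25→38) → #260026

#e800e8, #a600a6, #690069, #260026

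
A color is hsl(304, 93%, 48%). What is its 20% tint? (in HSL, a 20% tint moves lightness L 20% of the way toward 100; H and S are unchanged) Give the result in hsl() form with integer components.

L moves 20% from 48 toward 100: 48 + 10.4 = 58.4 → 58.
H and S are unchanged.

hsl(304, 93%, 58%)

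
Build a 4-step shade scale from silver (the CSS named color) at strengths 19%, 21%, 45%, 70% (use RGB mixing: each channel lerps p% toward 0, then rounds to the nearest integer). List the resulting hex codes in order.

#9c9c9c, #989898, #6a6a6a, #3a3a3a

CSS silver is rgb(192, 192, 192).
19%: (192 − 36.48 = 155.52→156, 192 − 36.48 = 155.52→156, 192 − 36.48 = 155.52→156) → #9c9c9c
21%: (192 − 40.32 = 151.68→152, 192 − 40.32 = 151.68→152, 192 − 40.32 = 151.68→152) → #989898
45%: (192 − 86.4 = 105.6→106, 192 − 86.4 = 105.6→106, 192 − 86.4 = 105.6→106) → #6a6a6a
70%: (192 − 134.4 = 57.6→58, 192 − 134.4 = 57.6→58, 192 − 134.4 = 57.6→58) → #3a3a3a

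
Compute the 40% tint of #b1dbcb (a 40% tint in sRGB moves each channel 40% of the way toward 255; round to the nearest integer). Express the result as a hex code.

#d0e9e0

#b1dbcb is rgb(177, 219, 203).
Per channel, c → c + 0.4(255 − c):
  R: 177 + 0.4×(255−177) = 177 + 31.2 = 208.2 → 208
  G: 219 + 0.4×(255−219) = 219 + 14.4 = 233.4 → 233
  B: 203 + 20.8 = 223.8 → 224
rgb(208, 233, 224) = #d0e9e0.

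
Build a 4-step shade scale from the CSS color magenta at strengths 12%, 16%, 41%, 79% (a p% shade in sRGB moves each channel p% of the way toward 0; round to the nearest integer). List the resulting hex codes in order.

#E000E0, #D600D6, #960096, #360036

CSS magenta is rgb(255, 0, 255).
12%: (255 − 30.6 = 224.4→224, 0→0, 255 − 30.6 = 224.4→224) → #E000E0
16%: (255 − 40.8 = 214.2→214, 0→0, 255 − 40.8 = 214.2→214) → #D600D6
41%: (255 − 104.55 = 150.45→150, 0→0, 255 − 104.55 = 150.45→150) → #960096
79%: (255 − 201.45 = 53.55→54, 0→0, 255 − 201.45 = 53.55→54) → #360036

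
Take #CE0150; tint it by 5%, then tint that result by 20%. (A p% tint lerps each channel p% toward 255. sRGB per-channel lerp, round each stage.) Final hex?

#D93E7A

#CE0150 is rgb(206, 1, 80).
Lerp each channel 5% toward 255:
  R: 206 + 0.05×(255−206) = 206 + 2.45 = 208.45 → 208
  G: 1 + 12.7 = 13.7 → 14
  B: 80 + 8.75 = 88.75 → 89
After the tint: rgb(208, 14, 89) = #D00E59.
Lerp each channel 20% toward 255:
  R: 208 + 0.2×(255−208) = 208 + 9.4 = 217.4 → 217
  G: 14 + 48.2 = 62.2 → 62
  B: 89 + 0.2×(255−89) = 89 + 33.2 = 122.2 → 122
rgb(217, 62, 122) = #D93E7A.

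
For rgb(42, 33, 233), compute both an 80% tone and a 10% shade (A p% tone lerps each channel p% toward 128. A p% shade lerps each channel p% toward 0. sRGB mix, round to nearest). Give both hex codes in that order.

#6F6D95, #261ED2

80% tone:
  R: 42 + 0.8×(128−42) = 42 + 68.8 = 110.8 → 111
  G: 33 + 0.8×(128−33) = 33 + 76 = 109 → 109
  B: 233 + 0.8×(128−233) = 233 − 84 = 149 → 149
  → #6F6D95
10% shade:
  R: 42 + 0.1×(0−42) = 42 − 4.2 = 37.8 → 38
  G: 33 − 3.3 = 29.7 → 30
  B: 233 + 0.1×(0−233) = 233 − 23.3 = 209.7 → 210
  → #261ED2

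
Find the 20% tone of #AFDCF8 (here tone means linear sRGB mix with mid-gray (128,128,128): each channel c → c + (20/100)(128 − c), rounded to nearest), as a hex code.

#A6CAE0

#AFDCF8 is rgb(175, 220, 248).
A 20% tone moves each channel 20% toward 128:
  R: 175 − 9.4 = 165.6 → 166
  G: 220 + 0.2×(128−220) = 220 − 18.4 = 201.6 → 202
  B: 248 + 0.2×(128−248) = 248 − 24 = 224 → 224
rgb(166, 202, 224) = #A6CAE0.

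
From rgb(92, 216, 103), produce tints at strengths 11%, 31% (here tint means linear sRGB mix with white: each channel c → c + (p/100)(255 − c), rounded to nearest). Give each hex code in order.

11%: (92 + 17.93 = 109.93→110, 216 + 4.29 = 220.29→220, 103 + 16.72 = 119.72→120) → #6EDC78
31%: (92 + 50.53 = 142.53→143, 216 + 12.09 = 228.09→228, 103 + 47.12 = 150.12→150) → #8FE496

#6EDC78, #8FE496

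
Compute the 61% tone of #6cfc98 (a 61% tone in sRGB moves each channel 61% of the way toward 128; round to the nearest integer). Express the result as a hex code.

#6cfc98 is rgb(108, 252, 152).
Per channel, c → c + 0.61(128 − c):
  R: 108 + 12.2 = 120.2 → 120
  G: 252 + 0.61×(128−252) = 252 − 75.64 = 176.36 → 176
  B: 152 − 14.64 = 137.36 → 137
rgb(120, 176, 137) = #78b089.

#78b089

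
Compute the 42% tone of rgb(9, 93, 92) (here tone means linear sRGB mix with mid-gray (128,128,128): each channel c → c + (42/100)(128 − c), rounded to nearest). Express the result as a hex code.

#3B6C6B

A 42% tone moves each channel 42% toward 128:
  R: 9 + 0.42×(128−9) = 9 + 49.98 = 58.98 → 59
  G: 93 + 14.7 = 107.7 → 108
  B: 92 + 15.12 = 107.12 → 107
rgb(59, 108, 107) = #3B6C6B.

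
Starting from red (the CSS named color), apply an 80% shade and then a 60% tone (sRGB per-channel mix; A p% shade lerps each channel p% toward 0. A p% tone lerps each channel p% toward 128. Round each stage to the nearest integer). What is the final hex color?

CSS red is rgb(255, 0, 0).
Per channel, c → c + 0.8(0 − c):
  R: 255 + 0.8×(0−255) = 255 − 204 = 51 → 51
  G: 0 + 0 = 0 → 0
  B: 0 + 0.8×(0−0) = 0 + 0 = 0 → 0
After the shade: rgb(51, 0, 0) = #330000.
A 60% tone moves each channel 60% toward 128:
  R: 51 + 0.6×(128−51) = 51 + 46.2 = 97.2 → 97
  G: 0 + 76.8 = 76.8 → 77
  B: 0 + 76.8 = 76.8 → 77
rgb(97, 77, 77) = #614d4d.

#614d4d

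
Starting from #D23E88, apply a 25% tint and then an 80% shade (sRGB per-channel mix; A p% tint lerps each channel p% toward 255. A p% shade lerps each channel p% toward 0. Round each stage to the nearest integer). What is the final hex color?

#2C1621

#D23E88 is rgb(210, 62, 136).
Lerp each channel 25% toward 255:
  R: 210 + 0.25×(255−210) = 210 + 11.25 = 221.25 → 221
  G: 62 + 0.25×(255−62) = 62 + 48.25 = 110.25 → 110
  B: 136 + 0.25×(255−136) = 136 + 29.75 = 165.75 → 166
After the tint: rgb(221, 110, 166) = #DD6EA6.
An 80% shade moves each channel 80% toward 0:
  R: 221 + 0.8×(0−221) = 221 − 176.8 = 44.2 → 44
  G: 110 + 0.8×(0−110) = 110 − 88 = 22 → 22
  B: 166 + 0.8×(0−166) = 166 − 132.8 = 33.2 → 33
rgb(44, 22, 33) = #2C1621.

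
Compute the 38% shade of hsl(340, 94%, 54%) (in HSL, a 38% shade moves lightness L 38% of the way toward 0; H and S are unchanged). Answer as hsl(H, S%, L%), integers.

L moves 38% from 54 toward 0: 54 − 20.52 = 33.48 → 33.
H and S are unchanged.

hsl(340, 94%, 33%)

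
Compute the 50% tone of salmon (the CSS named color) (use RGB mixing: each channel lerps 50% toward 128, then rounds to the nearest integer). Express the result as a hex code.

#bd8079

CSS salmon is rgb(250, 128, 114).
Lerp each channel 50% toward 128:
  R: 250 + 0.5×(128−250) = 250 − 61 = 189 → 189
  G: 128 + 0.5×(128−128) = 128 + 0 = 128 → 128
  B: 114 + 7 = 121 → 121
rgb(189, 128, 121) = #bd8079.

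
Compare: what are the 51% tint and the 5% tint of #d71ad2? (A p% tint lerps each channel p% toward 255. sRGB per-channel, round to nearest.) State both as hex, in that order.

#d71ad2 is rgb(215, 26, 210).
51% tint:
  R: 215 + 20.4 = 235.4 → 235
  G: 26 + 0.51×(255−26) = 26 + 116.79 = 142.79 → 143
  B: 210 + 0.51×(255−210) = 210 + 22.95 = 232.95 → 233
  → #eb8fe9
5% tint:
  R: 215 + 2 = 217 → 217
  G: 26 + 0.05×(255−26) = 26 + 11.45 = 37.45 → 37
  B: 210 + 0.05×(255−210) = 210 + 2.25 = 212.25 → 212
  → #d925d4

#eb8fe9, #d925d4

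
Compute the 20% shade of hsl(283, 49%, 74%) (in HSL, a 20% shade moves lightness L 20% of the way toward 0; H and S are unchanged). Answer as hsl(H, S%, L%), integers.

L moves 20% from 74 toward 0: 74 − 14.8 = 59.2 → 59.
H and S are unchanged.

hsl(283, 49%, 59%)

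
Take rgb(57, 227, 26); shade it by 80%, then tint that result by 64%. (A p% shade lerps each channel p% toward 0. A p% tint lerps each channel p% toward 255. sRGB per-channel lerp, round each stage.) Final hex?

Lerp each channel 80% toward 0:
  R: 57 + 0.8×(0−57) = 57 − 45.6 = 11.4 → 11
  G: 227 + 0.8×(0−227) = 227 − 181.6 = 45.4 → 45
  B: 26 + 0.8×(0−26) = 26 − 20.8 = 5.2 → 5
After the shade: rgb(11, 45, 5) = #0b2d05.
Lerp each channel 64% toward 255:
  R: 11 + 156.16 = 167.16 → 167
  G: 45 + 0.64×(255−45) = 45 + 134.4 = 179.4 → 179
  B: 5 + 0.64×(255−5) = 5 + 160 = 165 → 165
rgb(167, 179, 165) = #a7b3a5.

#a7b3a5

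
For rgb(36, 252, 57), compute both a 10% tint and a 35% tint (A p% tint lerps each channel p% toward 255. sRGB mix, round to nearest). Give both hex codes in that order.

10% tint:
  R: 36 + 21.9 = 57.9 → 58
  G: 252 + 0.3 = 252.3 → 252
  B: 57 + 0.1×(255−57) = 57 + 19.8 = 76.8 → 77
  → #3afc4d
35% tint:
  R: 36 + 76.65 = 112.65 → 113
  G: 252 + 0.35×(255−252) = 252 + 1.05 = 253.05 → 253
  B: 57 + 0.35×(255−57) = 57 + 69.3 = 126.3 → 126
  → #71fd7e

#3afc4d, #71fd7e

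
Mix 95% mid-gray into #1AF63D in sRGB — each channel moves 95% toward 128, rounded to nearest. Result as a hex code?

#7B867D

#1AF63D is rgb(26, 246, 61).
Lerp each channel 95% toward 128:
  R: 26 + 96.9 = 122.9 → 123
  G: 246 + 0.95×(128−246) = 246 − 112.1 = 133.9 → 134
  B: 61 + 0.95×(128−61) = 61 + 63.65 = 124.65 → 125
rgb(123, 134, 125) = #7B867D.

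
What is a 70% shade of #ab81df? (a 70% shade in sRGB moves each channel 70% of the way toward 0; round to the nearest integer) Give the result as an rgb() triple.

rgb(51, 39, 67)

#ab81df is rgb(171, 129, 223).
Lerp each channel 70% toward 0:
  R: 171 + 0.7×(0−171) = 171 − 119.7 = 51.3 → 51
  G: 129 + 0.7×(0−129) = 129 − 90.3 = 38.7 → 39
  B: 223 + 0.7×(0−223) = 223 − 156.1 = 66.9 → 67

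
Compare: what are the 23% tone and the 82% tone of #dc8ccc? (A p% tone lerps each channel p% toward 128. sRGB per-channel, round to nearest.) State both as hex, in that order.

#c789bb, #91828e

#dc8ccc is rgb(220, 140, 204).
23% tone:
  R: 220 − 21.16 = 198.84 → 199
  G: 140 − 2.76 = 137.24 → 137
  B: 204 + 0.23×(128−204) = 204 − 17.48 = 186.52 → 187
  → #c789bb
82% tone:
  R: 220 − 75.44 = 144.56 → 145
  G: 140 + 0.82×(128−140) = 140 − 9.84 = 130.16 → 130
  B: 204 − 62.32 = 141.68 → 142
  → #91828e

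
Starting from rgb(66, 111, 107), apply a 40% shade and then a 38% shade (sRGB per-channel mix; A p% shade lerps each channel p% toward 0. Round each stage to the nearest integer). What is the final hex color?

#192a28

A 40% shade moves each channel 40% toward 0:
  R: 66 + 0.4×(0−66) = 66 − 26.4 = 39.6 → 40
  G: 111 + 0.4×(0−111) = 111 − 44.4 = 66.6 → 67
  B: 107 + 0.4×(0−107) = 107 − 42.8 = 64.2 → 64
After the shade: rgb(40, 67, 64) = #284340.
Lerp each channel 38% toward 0:
  R: 40 − 15.2 = 24.8 → 25
  G: 67 + 0.38×(0−67) = 67 − 25.46 = 41.54 → 42
  B: 64 + 0.38×(0−64) = 64 − 24.32 = 39.68 → 40
rgb(25, 42, 40) = #192a28.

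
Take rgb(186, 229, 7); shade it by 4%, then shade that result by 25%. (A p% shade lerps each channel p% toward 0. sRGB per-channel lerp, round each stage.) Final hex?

#86A505

Lerp each channel 4% toward 0:
  R: 186 − 7.44 = 178.56 → 179
  G: 229 − 9.16 = 219.84 → 220
  B: 7 + 0.04×(0−7) = 7 − 0.28 = 6.72 → 7
After the shade: rgb(179, 220, 7) = #B3DC07.
A 25% shade moves each channel 25% toward 0:
  R: 179 − 44.75 = 134.25 → 134
  G: 220 + 0.25×(0−220) = 220 − 55 = 165 → 165
  B: 7 − 1.75 = 5.25 → 5
rgb(134, 165, 5) = #86A505.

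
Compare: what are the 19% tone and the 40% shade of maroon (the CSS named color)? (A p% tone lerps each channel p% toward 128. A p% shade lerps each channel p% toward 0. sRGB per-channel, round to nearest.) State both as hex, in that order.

#801818, #4d0000

CSS maroon is rgb(128, 0, 0).
19% tone:
  R: 128 + 0.19×(128−128) = 128 + 0 = 128 → 128
  G: 0 + 0.19×(128−0) = 0 + 24.32 = 24.32 → 24
  B: 0 + 0.19×(128−0) = 0 + 24.32 = 24.32 → 24
  → #801818
40% shade:
  R: 128 + 0.4×(0−128) = 128 − 51.2 = 76.8 → 77
  G: 0 + 0 = 0 → 0
  B: 0 + 0.4×(0−0) = 0 + 0 = 0 → 0
  → #4d0000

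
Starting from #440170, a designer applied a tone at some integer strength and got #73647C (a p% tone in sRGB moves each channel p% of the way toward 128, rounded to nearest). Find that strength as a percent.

#440170 is rgb(68, 1, 112); #73647C is rgb(115, 100, 124).
On the G channel (widest range): 100 ≈ 1 + (p/100)(128 − 1), so p ≈ 100×(100 − 1)/(128 − 1) = 9900/127 = 77.95.
p = 78 reproduces all three channels after rounding.

78%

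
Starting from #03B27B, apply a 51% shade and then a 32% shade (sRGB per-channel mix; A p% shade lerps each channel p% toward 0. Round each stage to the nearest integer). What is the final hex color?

#03B27B is rgb(3, 178, 123).
Per channel, c → c + 0.51(0 − c):
  R: 3 − 1.53 = 1.47 → 1
  G: 178 − 90.78 = 87.22 → 87
  B: 123 + 0.51×(0−123) = 123 − 62.73 = 60.27 → 60
After the shade: rgb(1, 87, 60) = #01573C.
A 32% shade moves each channel 32% toward 0:
  R: 1 + 0.32×(0−1) = 1 − 0.32 = 0.68 → 1
  G: 87 − 27.84 = 59.16 → 59
  B: 60 + 0.32×(0−60) = 60 − 19.2 = 40.8 → 41
rgb(1, 59, 41) = #013B29.

#013B29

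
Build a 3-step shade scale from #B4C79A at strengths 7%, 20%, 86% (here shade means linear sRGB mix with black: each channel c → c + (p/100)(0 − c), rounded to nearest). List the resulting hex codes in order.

#B4C79A is rgb(180, 199, 154).
7%: (180 − 12.6 = 167.4→167, 199 − 13.93 = 185.07→185, 154 − 10.78 = 143.22→143) → #A7B98F
20%: (180 − 36 = 144→144, 199 − 39.8 = 159.2→159, 154 − 30.8 = 123.2→123) → #909F7B
86%: (180 − 154.8 = 25.2→25, 199 − 171.14 = 27.86→28, 154 − 132.44 = 21.56→22) → #191C16

#A7B98F, #909F7B, #191C16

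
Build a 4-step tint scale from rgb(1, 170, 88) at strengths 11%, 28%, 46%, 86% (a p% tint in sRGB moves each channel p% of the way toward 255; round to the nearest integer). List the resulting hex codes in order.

11%: (1 + 27.94 = 28.94→29, 170 + 9.35 = 179.35→179, 88 + 18.37 = 106.37→106) → #1DB36A
28%: (1 + 71.12 = 72.12→72, 170 + 23.8 = 193.8→194, 88 + 46.76 = 134.76→135) → #48C287
46%: (1 + 116.84 = 117.84→118, 170 + 39.1 = 209.1→209, 88 + 76.82 = 164.82→165) → #76D1A5
86%: (1 + 218.44 = 219.44→219, 170 + 73.1 = 243.1→243, 88 + 143.62 = 231.62→232) → #DBF3E8

#1DB36A, #48C287, #76D1A5, #DBF3E8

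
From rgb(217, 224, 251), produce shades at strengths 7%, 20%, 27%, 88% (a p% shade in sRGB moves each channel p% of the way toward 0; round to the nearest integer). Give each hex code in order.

#CAD0E9, #AEB3C9, #9EA4B7, #1A1B1E

7%: (217 − 15.19 = 201.81→202, 224 − 15.68 = 208.32→208, 251 − 17.57 = 233.43→233) → #CAD0E9
20%: (217 − 43.4 = 173.6→174, 224 − 44.8 = 179.2→179, 251 − 50.2 = 200.8→201) → #AEB3C9
27%: (217 − 58.59 = 158.41→158, 224 − 60.48 = 163.52→164, 251 − 67.77 = 183.23→183) → #9EA4B7
88%: (217 − 190.96 = 26.04→26, 224 − 197.12 = 26.88→27, 251 − 220.88 = 30.12→30) → #1A1B1E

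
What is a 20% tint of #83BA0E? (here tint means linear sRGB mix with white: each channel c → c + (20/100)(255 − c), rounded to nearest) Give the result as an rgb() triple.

rgb(156, 200, 62)

#83BA0E is rgb(131, 186, 14).
Per channel, c → c + 0.2(255 − c):
  R: 131 + 0.2×(255−131) = 131 + 24.8 = 155.8 → 156
  G: 186 + 0.2×(255−186) = 186 + 13.8 = 199.8 → 200
  B: 14 + 0.2×(255−14) = 14 + 48.2 = 62.2 → 62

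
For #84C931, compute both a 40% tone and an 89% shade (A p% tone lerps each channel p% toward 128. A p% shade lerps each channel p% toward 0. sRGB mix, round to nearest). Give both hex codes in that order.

#82AC51, #0F1605

#84C931 is rgb(132, 201, 49).
40% tone:
  R: 132 + 0.4×(128−132) = 132 − 1.6 = 130.4 → 130
  G: 201 − 29.2 = 171.8 → 172
  B: 49 + 31.6 = 80.6 → 81
  → #82AC51
89% shade:
  R: 132 − 117.48 = 14.52 → 15
  G: 201 + 0.89×(0−201) = 201 − 178.89 = 22.11 → 22
  B: 49 + 0.89×(0−49) = 49 − 43.61 = 5.39 → 5
  → #0F1605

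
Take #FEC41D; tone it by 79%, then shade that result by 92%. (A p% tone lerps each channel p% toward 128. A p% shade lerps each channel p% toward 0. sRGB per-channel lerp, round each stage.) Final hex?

#FEC41D is rgb(254, 196, 29).
Per channel, c → c + 0.79(128 − c):
  R: 254 − 99.54 = 154.46 → 154
  G: 196 + 0.79×(128−196) = 196 − 53.72 = 142.28 → 142
  B: 29 + 78.21 = 107.21 → 107
After the tone: rgb(154, 142, 107) = #9A8E6B.
A 92% shade moves each channel 92% toward 0:
  R: 154 + 0.92×(0−154) = 154 − 141.68 = 12.32 → 12
  G: 142 − 130.64 = 11.36 → 11
  B: 107 + 0.92×(0−107) = 107 − 98.44 = 8.56 → 9
rgb(12, 11, 9) = #0C0B09.

#0C0B09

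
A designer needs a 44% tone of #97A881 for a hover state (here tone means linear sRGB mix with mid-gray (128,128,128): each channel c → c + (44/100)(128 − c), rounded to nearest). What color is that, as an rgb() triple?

rgb(141, 150, 129)

#97A881 is rgb(151, 168, 129).
Per channel, c → c + 0.44(128 − c):
  R: 151 − 10.12 = 140.88 → 141
  G: 168 + 0.44×(128−168) = 168 − 17.6 = 150.4 → 150
  B: 129 − 0.44 = 128.56 → 129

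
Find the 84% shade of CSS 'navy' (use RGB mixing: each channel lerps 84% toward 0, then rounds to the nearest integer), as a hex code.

#000014

CSS navy is rgb(0, 0, 128).
Lerp each channel 84% toward 0:
  R: 0 + 0 = 0 → 0
  G: 0 + 0.84×(0−0) = 0 + 0 = 0 → 0
  B: 128 + 0.84×(0−128) = 128 − 107.52 = 20.48 → 20
rgb(0, 0, 20) = #000014.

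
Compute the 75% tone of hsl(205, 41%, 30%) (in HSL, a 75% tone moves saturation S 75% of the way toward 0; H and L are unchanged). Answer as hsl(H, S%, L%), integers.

hsl(205, 10%, 30%)

S moves 75% from 41 toward 0: 41 − 30.75 = 10.25 → 10.
H and L are unchanged.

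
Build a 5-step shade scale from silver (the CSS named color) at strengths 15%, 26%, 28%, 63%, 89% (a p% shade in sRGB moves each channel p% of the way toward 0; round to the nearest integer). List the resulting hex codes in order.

#A3A3A3, #8E8E8E, #8A8A8A, #474747, #151515

CSS silver is rgb(192, 192, 192).
15%: (192 − 28.8 = 163.2→163, 192 − 28.8 = 163.2→163, 192 − 28.8 = 163.2→163) → #A3A3A3
26%: (192 − 49.92 = 142.08→142, 192 − 49.92 = 142.08→142, 192 − 49.92 = 142.08→142) → #8E8E8E
28%: (192 − 53.76 = 138.24→138, 192 − 53.76 = 138.24→138, 192 − 53.76 = 138.24→138) → #8A8A8A
63%: (192 − 120.96 = 71.04→71, 192 − 120.96 = 71.04→71, 192 − 120.96 = 71.04→71) → #474747
89%: (192 − 170.88 = 21.12→21, 192 − 170.88 = 21.12→21, 192 − 170.88 = 21.12→21) → #151515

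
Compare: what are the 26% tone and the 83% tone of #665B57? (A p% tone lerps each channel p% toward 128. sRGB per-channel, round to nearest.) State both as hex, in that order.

#665B57 is rgb(102, 91, 87).
26% tone:
  R: 102 + 0.26×(128−102) = 102 + 6.76 = 108.76 → 109
  G: 91 + 9.62 = 100.62 → 101
  B: 87 + 0.26×(128−87) = 87 + 10.66 = 97.66 → 98
  → #6D6562
83% tone:
  R: 102 + 0.83×(128−102) = 102 + 21.58 = 123.58 → 124
  G: 91 + 0.83×(128−91) = 91 + 30.71 = 121.71 → 122
  B: 87 + 34.03 = 121.03 → 121
  → #7C7A79

#6D6562, #7C7A79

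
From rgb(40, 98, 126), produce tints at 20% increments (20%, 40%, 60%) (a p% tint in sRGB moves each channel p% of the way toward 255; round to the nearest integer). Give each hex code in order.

20%: (40 + 43 = 83→83, 98 + 31.4 = 129.4→129, 126 + 25.8 = 151.8→152) → #538198
40%: (40 + 86 = 126→126, 98 + 62.8 = 160.8→161, 126 + 51.6 = 177.6→178) → #7EA1B2
60%: (40 + 129 = 169→169, 98 + 94.2 = 192.2→192, 126 + 77.4 = 203.4→203) → #A9C0CB

#538198, #7EA1B2, #A9C0CB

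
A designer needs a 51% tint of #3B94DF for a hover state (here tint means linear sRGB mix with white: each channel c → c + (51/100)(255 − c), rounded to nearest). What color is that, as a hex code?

#9FCBEF

#3B94DF is rgb(59, 148, 223).
Per channel, c → c + 0.51(255 − c):
  R: 59 + 0.51×(255−59) = 59 + 99.96 = 158.96 → 159
  G: 148 + 54.57 = 202.57 → 203
  B: 223 + 0.51×(255−223) = 223 + 16.32 = 239.32 → 239
rgb(159, 203, 239) = #9FCBEF.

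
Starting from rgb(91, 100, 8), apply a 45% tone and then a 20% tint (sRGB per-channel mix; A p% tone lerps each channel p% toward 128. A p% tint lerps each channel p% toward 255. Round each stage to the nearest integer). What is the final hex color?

Per channel, c → c + 0.45(128 − c):
  R: 91 + 0.45×(128−91) = 91 + 16.65 = 107.65 → 108
  G: 100 + 12.6 = 112.6 → 113
  B: 8 + 54 = 62 → 62
After the tone: rgb(108, 113, 62) = #6C713E.
Lerp each channel 20% toward 255:
  R: 108 + 29.4 = 137.4 → 137
  G: 113 + 0.2×(255−113) = 113 + 28.4 = 141.4 → 141
  B: 62 + 0.2×(255−62) = 62 + 38.6 = 100.6 → 101
rgb(137, 141, 101) = #898D65.

#898D65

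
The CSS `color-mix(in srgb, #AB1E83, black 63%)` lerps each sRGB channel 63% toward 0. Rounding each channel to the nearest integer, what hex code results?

#3F0B30

#AB1E83 is rgb(171, 30, 131).
Per channel, c → c + 0.63(0 − c):
  R: 171 + 0.63×(0−171) = 171 − 107.73 = 63.27 → 63
  G: 30 + 0.63×(0−30) = 30 − 18.9 = 11.1 → 11
  B: 131 − 82.53 = 48.47 → 48
rgb(63, 11, 48) = #3F0B30.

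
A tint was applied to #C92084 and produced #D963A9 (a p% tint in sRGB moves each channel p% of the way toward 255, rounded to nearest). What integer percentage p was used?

30%

#C92084 is rgb(201, 32, 132); #D963A9 is rgb(217, 99, 169).
On the G channel (widest range): 99 ≈ 32 + (p/100)(255 − 32), so p ≈ 100×(99 − 32)/(255 − 32) = 6700/223 = 30.04.
p = 30 reproduces all three channels after rounding.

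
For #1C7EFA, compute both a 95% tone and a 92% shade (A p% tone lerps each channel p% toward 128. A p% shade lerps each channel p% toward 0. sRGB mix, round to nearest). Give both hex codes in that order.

#1C7EFA is rgb(28, 126, 250).
95% tone:
  R: 28 + 95 = 123 → 123
  G: 126 + 1.9 = 127.9 → 128
  B: 250 + 0.95×(128−250) = 250 − 115.9 = 134.1 → 134
  → #7B8086
92% shade:
  R: 28 − 25.76 = 2.24 → 2
  G: 126 + 0.92×(0−126) = 126 − 115.92 = 10.08 → 10
  B: 250 + 0.92×(0−250) = 250 − 230 = 20 → 20
  → #020A14

#7B8086, #020A14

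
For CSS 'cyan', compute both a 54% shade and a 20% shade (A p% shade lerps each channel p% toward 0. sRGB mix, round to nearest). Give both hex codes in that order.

#007575, #00cccc

CSS cyan is rgb(0, 255, 255).
54% shade:
  R: 0 + 0 = 0 → 0
  G: 255 + 0.54×(0−255) = 255 − 137.7 = 117.3 → 117
  B: 255 + 0.54×(0−255) = 255 − 137.7 = 117.3 → 117
  → #007575
20% shade:
  R: 0 + 0.2×(0−0) = 0 + 0 = 0 → 0
  G: 255 + 0.2×(0−255) = 255 − 51 = 204 → 204
  B: 255 − 51 = 204 → 204
  → #00cccc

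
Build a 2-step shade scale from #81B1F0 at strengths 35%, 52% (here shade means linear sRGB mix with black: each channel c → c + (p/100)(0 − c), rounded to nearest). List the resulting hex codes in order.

#81B1F0 is rgb(129, 177, 240).
35%: (129 − 45.15 = 83.85→84, 177 − 61.95 = 115.05→115, 240 − 84 = 156→156) → #54739C
52%: (129 − 67.08 = 61.92→62, 177 − 92.04 = 84.96→85, 240 − 124.8 = 115.2→115) → #3E5573

#54739C, #3E5573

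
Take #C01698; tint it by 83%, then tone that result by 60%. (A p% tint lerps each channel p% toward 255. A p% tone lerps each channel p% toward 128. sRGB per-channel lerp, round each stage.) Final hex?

#C01698 is rgb(192, 22, 152).
An 83% tint moves each channel 83% toward 255:
  R: 192 + 52.29 = 244.29 → 244
  G: 22 + 0.83×(255−22) = 22 + 193.39 = 215.39 → 215
  B: 152 + 0.83×(255−152) = 152 + 85.49 = 237.49 → 237
After the tint: rgb(244, 215, 237) = #F4D7ED.
Per channel, c → c + 0.6(128 − c):
  R: 244 + 0.6×(128−244) = 244 − 69.6 = 174.4 → 174
  G: 215 − 52.2 = 162.8 → 163
  B: 237 − 65.4 = 171.6 → 172
rgb(174, 163, 172) = #AEA3AC.

#AEA3AC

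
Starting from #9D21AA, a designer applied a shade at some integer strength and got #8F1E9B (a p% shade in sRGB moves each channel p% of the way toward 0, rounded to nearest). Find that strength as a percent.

#9D21AA is rgb(157, 33, 170); #8F1E9B is rgb(143, 30, 155).
On the B channel (widest range): 155 ≈ 170 + (p/100)(0 − 170), so p ≈ 100×(155 − 170)/(0 − 170) = -1500/-170 = 8.82.
p = 9 reproduces all three channels after rounding.

9%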